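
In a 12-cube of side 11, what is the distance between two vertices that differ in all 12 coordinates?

d = √(11² + 11² + ... + 11²) [12 terms] = √(12·11²) = 11√12 ≈ 38.1051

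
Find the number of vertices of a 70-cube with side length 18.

The 70-cube has 2^70 = 1180591620717411303424 vertices.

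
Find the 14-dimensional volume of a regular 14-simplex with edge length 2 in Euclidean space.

V_14 = √(15) · 2^14 / (14! · 2^(14/2)) ≈ 5.68653e-09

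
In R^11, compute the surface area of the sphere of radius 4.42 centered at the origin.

S_11(4.42) = 2·π^(11/2)·(4.42)^10 / Γ(11/2) ≈ 5.89821e+07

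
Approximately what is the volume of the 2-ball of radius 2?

Volume = π^{2/2}·(2)^2/Γ(2) = 4·π ≈ 12.5664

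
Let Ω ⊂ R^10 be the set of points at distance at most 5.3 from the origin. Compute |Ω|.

V_10(5.3) = π^(10/2) · (5.3)^10 / Γ(10/2 + 1) ≈ 4.45992e+07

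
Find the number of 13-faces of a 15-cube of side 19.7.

Number of 13-faces = C(15,13) · 2^(15-13) = 105 · 4 = 420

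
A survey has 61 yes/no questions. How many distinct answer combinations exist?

The 61-cube has 2^61 = 2305843009213693952 vertices.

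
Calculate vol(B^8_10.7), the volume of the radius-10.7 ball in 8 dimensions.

The n-ball volume is π^(n/2)·r^n/Γ(n/2+1). With n=8, r=10.7: V ≈ 6.97362e+08.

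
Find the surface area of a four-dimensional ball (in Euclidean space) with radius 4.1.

S_4(4.1) = 2·π^(4/2)·(4.1)^3 / Γ(4/2) ≈ 1360.45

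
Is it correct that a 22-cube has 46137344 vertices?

False. The 22-cube has 2^22 = 4194304 vertices.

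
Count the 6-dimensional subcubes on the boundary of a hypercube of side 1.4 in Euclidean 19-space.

Choose 6 of 19 axes to span the face (C(19,6) = 27132 ways), then fix each of the remaining 13 coordinates at one of its two extreme values (2^13 = 8192 ways): 27132·8192 = 222265344.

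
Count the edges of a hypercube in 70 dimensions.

Each of the 2^70 = 1180591620717411303424 vertices has degree 70; total edges = 70·2^70/2 = 41320706725109395619840.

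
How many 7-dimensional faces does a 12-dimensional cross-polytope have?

An n-cross-polytope has 2^(k+1)·C(n,k+1) k-faces. Here 2^8·C(12,8) = 256·495 = 126720.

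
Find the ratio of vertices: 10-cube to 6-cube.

The 10-cube has 2^10 = 1024 vertices. The 6-cube has 2^6 = 64 vertices. Ratio: 1024/64 = 16.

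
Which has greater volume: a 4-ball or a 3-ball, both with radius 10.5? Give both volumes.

V_4(10.5) ≈ 59982.8. V_3(10.5) ≈ 4849.05. The 4-ball is larger.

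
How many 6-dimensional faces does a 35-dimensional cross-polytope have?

Each 6-face is the convex hull of 7 vertices, one chosen as ±e_i from each of 7 distinct axes: 2^7·C(35,7) = 860738560.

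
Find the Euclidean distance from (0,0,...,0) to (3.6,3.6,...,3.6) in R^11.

||(3.6,3.6,...,3.6)|| = √(11)·3.6 ≈ 11.9398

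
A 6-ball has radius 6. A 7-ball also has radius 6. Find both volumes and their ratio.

V_6(6) ≈ 241105. V_7(6) ≈ 1.32263e+06. Ratio V_6/V_7 ≈ 0.1823.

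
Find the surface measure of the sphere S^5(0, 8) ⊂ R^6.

S_6(8) = 2·π^(6/2)·(8)^5 / Γ(6/2) = 32768·π^3 ≈ 1.01601e+06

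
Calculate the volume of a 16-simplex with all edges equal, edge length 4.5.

V_16 = √(17) · 4.5^16 / (16! · 2^(16/2)) ≈ 2.17653e-05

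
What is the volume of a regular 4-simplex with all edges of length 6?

V = (6^4 / 4!) · √((4+1) / 2^4) ≈ 30.1869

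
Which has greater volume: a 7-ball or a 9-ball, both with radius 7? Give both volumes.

V_7(7) ≈ 3.89105e+06. V_9(7) ≈ 1.33107e+08. The 9-ball is larger.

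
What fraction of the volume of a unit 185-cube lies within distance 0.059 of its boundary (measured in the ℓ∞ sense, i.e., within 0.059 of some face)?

1 - (1 - 2·0.059)^185 = 1 - 0.882^185 ≈ 1 - 8.16e-11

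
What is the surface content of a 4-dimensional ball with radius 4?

The surface area of an n-ball is 2π^(n/2) r^(n-1) / Γ(n/2). For n=4, r=4: 128·π^2 ≈ 1263.31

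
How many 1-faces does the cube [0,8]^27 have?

Each of the 2^27 = 134217728 vertices has degree 27; total edges = 27·2^27/2 = 1811939328.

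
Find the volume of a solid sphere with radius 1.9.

Volume = π^{3/2}·(1.9)^3/Γ(5/2) ≈ 28.7309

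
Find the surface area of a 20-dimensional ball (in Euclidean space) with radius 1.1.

The surface area of an n-ball is 2π^(n/2) r^(n-1) / Γ(n/2). For n=20, r=1.1: 3.15665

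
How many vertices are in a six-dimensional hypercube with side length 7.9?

Choose 0 of 6 axes to span the face (C(6,0) = 1 way), then fix each of the remaining 6 coordinates at one of its two extreme values (2^6 = 64 ways): 1·64 = 64.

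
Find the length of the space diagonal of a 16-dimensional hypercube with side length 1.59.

d = √(1.59² + 1.59² + ... + 1.59²) [16 terms] = √(16·1.59²) = 1.59√16 = 6.36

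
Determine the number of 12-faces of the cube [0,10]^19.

Choose 12 of 19 axes to span the face (C(19,12) = 50388 ways), then fix each of the remaining 7 coordinates at one of its two extreme values (2^7 = 128 ways): 50388·128 = 6449664.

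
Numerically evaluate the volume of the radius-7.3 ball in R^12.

The n-ball volume is π^(n/2)·r^n/Γ(n/2+1). With n=12, r=7.3: V ≈ 3.05803e+10.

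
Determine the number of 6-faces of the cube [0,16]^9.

f_6(9-cube) = (9 choose 6) · 2^3 = 672.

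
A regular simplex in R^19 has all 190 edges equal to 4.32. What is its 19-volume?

Volume = 4.32^19 · √(20/2^19) / 19! ≈ 6.02319e-08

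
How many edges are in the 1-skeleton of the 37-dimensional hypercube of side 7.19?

An n-cube has n·2^(n-1) edges. With n = 37: 37·68719476736 = 2542620639232.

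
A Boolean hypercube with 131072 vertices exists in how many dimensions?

The n-cube has 2^n vertices, and 131072 = 2^17, so n = 17.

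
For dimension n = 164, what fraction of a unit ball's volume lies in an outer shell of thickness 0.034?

1 - (1-0.034)^164 ≈ 0.996562 ≈ 99.66%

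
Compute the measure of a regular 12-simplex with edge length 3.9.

V = (3.9^12 / 12!) · √((12+1) / 2^12) ≈ 0.00145623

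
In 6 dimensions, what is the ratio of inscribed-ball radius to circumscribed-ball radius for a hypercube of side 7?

r_in / r_out = (7/2) / (7√6/2) = 1/√6 ≈ 0.408248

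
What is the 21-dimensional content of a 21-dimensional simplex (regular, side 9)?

For a regular n-simplex with edge a, V = (a^n / n!)·√((n+1)/2^n). With a=9, n=21: V ≈ 0.00693658.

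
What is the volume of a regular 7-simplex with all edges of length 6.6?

For a regular n-simplex with edge a, V = (a^n / n!)·√((n+1)/2^n). With a=6.6, n=7: V ≈ 27.0593.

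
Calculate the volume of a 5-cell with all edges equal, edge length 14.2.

For a regular n-simplex with edge a, V = (a^n / n!)·√((n+1)/2^n). With a=14.2, n=4: V ≈ 947.037.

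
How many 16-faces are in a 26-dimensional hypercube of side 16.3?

Number of 16-faces = C(26,16) · 2^(26-16) = 5311735 · 1024 = 5439216640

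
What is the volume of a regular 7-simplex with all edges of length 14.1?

V = (14.1^7 / 7!) · √((7+1) / 2^7) ≈ 5495.96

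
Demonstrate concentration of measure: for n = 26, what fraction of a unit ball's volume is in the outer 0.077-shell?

1 - (1-0.077)^26 ≈ 0.875479 ≈ 87.55%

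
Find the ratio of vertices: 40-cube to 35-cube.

The 40-cube has 2^40 = 1099511627776 vertices. The 35-cube has 2^35 = 34359738368 vertices. Ratio: 1099511627776/34359738368 = 32.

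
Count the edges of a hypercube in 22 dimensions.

The 22-cube has n·2^(n-1) = 22·2^21 = 22·2097152 = 46137344 edges.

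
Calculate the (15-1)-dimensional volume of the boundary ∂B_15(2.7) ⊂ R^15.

The surface area of an n-ball is 2π^(n/2) r^(n-1) / Γ(n/2). For n=15, r=2.7: 6.26057e+06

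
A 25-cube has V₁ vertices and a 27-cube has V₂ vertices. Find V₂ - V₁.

V₁ = 2^25 = 33554432. V₂ = 2^27 = 134217728. V₂ - V₁ = 100663296.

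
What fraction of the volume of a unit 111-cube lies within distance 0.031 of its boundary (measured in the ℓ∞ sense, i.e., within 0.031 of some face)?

The inner cube has side 1-2·0.031 = 0.938 and volume (0.938)^111 ≈ 0.0008213, so the shell holds 0.999179 of the volume.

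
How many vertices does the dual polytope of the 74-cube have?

Number of vertices = 2n = 148.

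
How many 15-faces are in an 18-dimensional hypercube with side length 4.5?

f_15(18-cube) = (18 choose 15) · 2^3 = 6528.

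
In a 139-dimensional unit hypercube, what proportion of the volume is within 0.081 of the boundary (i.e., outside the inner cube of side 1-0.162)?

The inner cube has side 1-2·0.081 = 0.838 and volume (0.838)^139 ≈ 2.142e-11, so the shell holds 1 - 2.142e-11 of the volume.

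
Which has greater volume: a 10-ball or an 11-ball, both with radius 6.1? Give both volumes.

V_10(6.1) ≈ 1.81914e+08. V_11(6.1) ≈ 8.19847e+08. The 11-ball is larger.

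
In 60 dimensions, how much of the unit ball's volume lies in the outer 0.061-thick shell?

Shell fraction = 1 - (1-0.061)^60 ≈ 0.977095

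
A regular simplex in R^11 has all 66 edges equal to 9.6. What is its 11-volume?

V = (9.6^11 / 11!) · √((11+1) / 2^11) ≈ 122.392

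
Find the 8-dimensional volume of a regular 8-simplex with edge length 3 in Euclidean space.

For a regular n-simplex with edge a, V = (a^n / n!)·√((n+1)/2^n). With a=3, n=8: V ≈ 0.0305106.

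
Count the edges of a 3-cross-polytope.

Each 1-face is the convex hull of 2 vertices, one chosen as ±e_i from each of 2 distinct axes: 2^2·C(3,2) = 12.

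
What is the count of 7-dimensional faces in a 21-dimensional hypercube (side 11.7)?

Choose 7 of 21 axes to span the face (C(21,7) = 116280 ways), then fix each of the remaining 14 coordinates at one of its two extreme values (2^14 = 16384 ways): 116280·16384 = 1905131520.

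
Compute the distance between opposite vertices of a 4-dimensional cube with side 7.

Diagonal = √4 · 7 = 14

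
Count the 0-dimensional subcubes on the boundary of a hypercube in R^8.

An n-cube has C(n,k)·2^(n-k) k-faces. Here C(8,0)·2^8 = 1·256 = 256.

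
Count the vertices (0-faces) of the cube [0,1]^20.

An n-cube has 2^n vertices; for n = 20 that is 2^20 = 1048576.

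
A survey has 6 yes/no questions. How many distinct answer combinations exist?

An n-cube has 2^n vertices; for n = 6 that is 2^6 = 64.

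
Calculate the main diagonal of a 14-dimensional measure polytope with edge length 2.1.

Diagonal = √14 · 2.1 ≈ 7.85748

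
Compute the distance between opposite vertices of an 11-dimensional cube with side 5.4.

d = √(5.4² + 5.4² + ... + 5.4²) [11 terms] = √(11·5.4²) = 5.4√11 ≈ 17.9098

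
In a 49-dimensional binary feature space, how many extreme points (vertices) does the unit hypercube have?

The 49-cube has 2^49 = 562949953421312 vertices.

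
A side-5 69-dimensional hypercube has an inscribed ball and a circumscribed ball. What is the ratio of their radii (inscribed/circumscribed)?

r_in / r_out = (5/2) / (5√69/2) = 1/√69 ≈ 0.120386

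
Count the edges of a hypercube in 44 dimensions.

Number of 1-faces = C(44,1)·2^(44-1) = 44·8796093022208 = 387028092977152.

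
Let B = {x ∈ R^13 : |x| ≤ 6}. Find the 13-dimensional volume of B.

V_13(6) = π^(13/2) · (6)^13 / Γ(13/2 + 1) = 61917364224·π^6/5005 ≈ 1.18934e+10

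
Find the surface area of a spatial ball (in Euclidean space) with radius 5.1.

S_3(5.1) = 2·π^(3/2)·(5.1)^2 / Γ(3/2) = 4πr² = 4π·(5.1)² ≈ 326.851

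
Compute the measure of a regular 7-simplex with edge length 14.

V_7 = √(8) · 14^7 / (7! · 2^(7/2)) ≈ 5228.84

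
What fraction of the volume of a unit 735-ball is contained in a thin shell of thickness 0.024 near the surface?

Shell fraction = 1 - (1-0.024)^735 ≈ 0.9999999824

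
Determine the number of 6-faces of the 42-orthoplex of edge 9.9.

Number of 6-faces = 2^(6+1) · C(42,6+1) = 128 · 26978328 = 3453225984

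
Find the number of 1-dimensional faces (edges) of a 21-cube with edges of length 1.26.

An n-cube has n·2^(n-1) edges. With n = 21: 21·1048576 = 22020096.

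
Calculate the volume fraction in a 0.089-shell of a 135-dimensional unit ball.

Shell fraction = 1 - (1-0.089)^135 ≈ 0.9999965725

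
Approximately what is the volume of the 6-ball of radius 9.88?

V_6(9.88) = π^(6/2) · (9.88)^6 / Γ(6/2 + 1) ≈ 4.80662e+06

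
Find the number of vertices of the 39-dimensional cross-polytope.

The 39-dimensional cross-polytope has 2n = 2·39 = 78 vertices.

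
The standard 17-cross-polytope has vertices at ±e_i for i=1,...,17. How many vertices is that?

The vertices are ±e_1, ..., ±e_17, so there are 2·17 = 34.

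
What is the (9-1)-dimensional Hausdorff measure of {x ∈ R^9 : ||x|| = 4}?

|∂B_9(4)| = 2097152·π^4/105 ≈ 1.94554e+06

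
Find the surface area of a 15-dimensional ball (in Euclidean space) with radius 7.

The surface area of an n-ball is 2π^(n/2) r^(n-1) / Γ(n/2). For n=15, r=7: 24803586664192·π^7/19305 ≈ 3.88055e+12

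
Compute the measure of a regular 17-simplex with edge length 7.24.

Volume = 7.24^17 · √(18/2^17) / 17! ≈ 0.0135947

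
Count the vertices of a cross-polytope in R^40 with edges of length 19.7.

The 40-dimensional cross-polytope has 2n = 2·40 = 80 vertices.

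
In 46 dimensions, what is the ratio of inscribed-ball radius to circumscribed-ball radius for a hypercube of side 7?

r_in / r_out = (7/2) / (7√46/2) = 1/√46 ≈ 0.147442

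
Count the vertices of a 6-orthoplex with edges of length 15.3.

The 6-dimensional cross-polytope has 2n = 2·6 = 12 vertices.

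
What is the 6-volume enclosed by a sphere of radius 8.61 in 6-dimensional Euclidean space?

Volume = π^{6/2}·(8.61)^6/Γ(4) ≈ 2.10532e+06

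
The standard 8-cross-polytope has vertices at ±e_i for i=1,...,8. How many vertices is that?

Number of vertices = 2n = 16.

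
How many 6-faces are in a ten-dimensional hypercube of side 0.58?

An n-cube has C(n,k)·2^(n-k) k-faces. Here C(10,6)·2^4 = 210·16 = 3360.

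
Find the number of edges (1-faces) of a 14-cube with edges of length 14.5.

An n-cube has C(n,k)·2^(n-k) k-faces. Here C(14,1)·2^13 = 14·8192 = 114688.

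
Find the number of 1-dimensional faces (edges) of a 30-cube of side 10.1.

An n-cube has n·2^(n-1) edges. With n = 30: 30·536870912 = 16106127360.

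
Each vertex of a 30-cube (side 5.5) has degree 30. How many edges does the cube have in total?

An n-cube has n·2^(n-1) edges. With n = 30: 30·536870912 = 16106127360.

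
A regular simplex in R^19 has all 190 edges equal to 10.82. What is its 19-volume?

V = (10.82^19 / 19!) · √((19+1) / 2^19) ≈ 2.26962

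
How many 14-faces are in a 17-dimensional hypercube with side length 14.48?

Choose 14 of 17 axes to span the face (C(17,14) = 680 ways), then fix each of the remaining 3 coordinates at one of its two extreme values (2^3 = 8 ways): 680·8 = 5440.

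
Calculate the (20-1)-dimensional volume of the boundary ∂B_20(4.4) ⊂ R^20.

|∂B_20(4.4)| ≈ 8.67694e+11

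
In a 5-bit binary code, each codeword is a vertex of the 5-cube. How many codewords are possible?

An n-cube has 2^n vertices; for n = 5 that is 2^5 = 32.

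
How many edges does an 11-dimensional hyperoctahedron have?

Number of 1-faces = 2^(1+1) · C(11,1+1) = 4 · 55 = 220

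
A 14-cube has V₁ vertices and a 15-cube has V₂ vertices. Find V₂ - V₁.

V₁ = 2^14 = 16384. V₂ = 2^15 = 32768. V₂ - V₁ = 16384.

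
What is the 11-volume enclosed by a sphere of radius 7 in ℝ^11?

V = 18078415936·π^5/1485 ≈ 3.72549e+09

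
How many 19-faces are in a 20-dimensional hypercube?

Number of 19-faces = C(20,19) · 2^(20-19) = 20 · 2 = 40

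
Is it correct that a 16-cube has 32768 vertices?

False. The 16-cube has 2^16 = 65536 vertices.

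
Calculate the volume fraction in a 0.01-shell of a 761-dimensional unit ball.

V(inner)/V(outer) = ((1-0.01)/1)^761 ≈ 0.0004769, so the shell fraction is 0.999523.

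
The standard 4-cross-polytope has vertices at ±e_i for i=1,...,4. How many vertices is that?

The 4-dimensional cross-polytope has 2n = 2·4 = 8 vertices.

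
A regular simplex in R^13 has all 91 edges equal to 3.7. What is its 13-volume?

V = (3.7^13 / 13!) · √((13+1) / 2^13) ≈ 0.0001617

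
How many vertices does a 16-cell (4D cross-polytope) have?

An n-cross-polytope has 2n vertices; here n = 4, giving 8.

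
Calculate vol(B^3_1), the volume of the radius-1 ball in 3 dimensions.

The n-ball volume is π^(n/2)·r^n/Γ(n/2+1). With n=3, r=1: V = 4·π/3 ≈ 4.18879.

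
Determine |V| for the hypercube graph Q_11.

The 11-cube has 2^11 = 2048 vertices.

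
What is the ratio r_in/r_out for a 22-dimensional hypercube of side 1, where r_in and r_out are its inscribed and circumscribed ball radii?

r_in = 1/2 (half the side); r_out = 1√22/2 (half the diagonal). Ratio = 1/√22 ≈ 0.213201.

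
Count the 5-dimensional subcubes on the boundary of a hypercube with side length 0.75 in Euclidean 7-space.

Choose 5 of 7 axes to span the face (C(7,5) = 21 ways), then fix each of the remaining 2 coordinates at one of its two extreme values (2^2 = 4 ways): 21·4 = 84.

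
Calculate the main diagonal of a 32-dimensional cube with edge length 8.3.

d = √(8.3² + 8.3² + ... + 8.3²) [32 terms] = √(32·8.3²) = 8.3√32 ≈ 46.9519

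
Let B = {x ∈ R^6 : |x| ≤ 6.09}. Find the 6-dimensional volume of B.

The n-ball volume is π^(n/2)·r^n/Γ(n/2+1). With n=6, r=6.09: V ≈ 263634.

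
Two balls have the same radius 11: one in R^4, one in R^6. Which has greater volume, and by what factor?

V_4(11) ≈ 72250.4, V_6(11) ≈ 9.15492e+06. The 6-ball is larger by a factor of 126.7.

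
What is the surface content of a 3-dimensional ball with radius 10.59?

S = n·V_n(r)/r = 3·V_3(10.59)/10.59 (volume-to-surface relation), giving 4πr² = 4π·(10.59)² ≈ 1409.29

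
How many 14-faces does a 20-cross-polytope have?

Each 14-face is the convex hull of 15 vertices, one chosen as ±e_i from each of 15 distinct axes: 2^15·C(20,15) = 508035072.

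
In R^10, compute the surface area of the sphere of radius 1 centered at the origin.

|∂B_10(1)| = π^5/12 ≈ 25.5016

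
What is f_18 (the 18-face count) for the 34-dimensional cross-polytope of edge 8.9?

Each 18-face is the convex hull of 19 vertices, one chosen as ±e_i from each of 19 distinct axes: 2^19·C(34,19) = 973061499125760.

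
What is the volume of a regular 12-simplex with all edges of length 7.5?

For a regular n-simplex with edge a, V = (a^n / n!)·√((n+1)/2^n). With a=7.5, n=12: V ≈ 3.72555.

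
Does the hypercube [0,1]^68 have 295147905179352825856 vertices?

True. The 68-cube has 2^68 = 295147905179352825856 vertices.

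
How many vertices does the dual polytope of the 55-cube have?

The 55-dimensional cross-polytope has 2n = 2·55 = 110 vertices.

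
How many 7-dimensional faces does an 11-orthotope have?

Choose 7 of 11 axes to span the face (C(11,7) = 330 ways), then fix each of the remaining 4 coordinates at one of its two extreme values (2^4 = 16 ways): 330·16 = 5280.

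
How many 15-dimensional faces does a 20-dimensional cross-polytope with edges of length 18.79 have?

Each 15-face is the convex hull of 16 vertices, one chosen as ±e_i from each of 16 distinct axes: 2^16·C(20,16) = 317521920.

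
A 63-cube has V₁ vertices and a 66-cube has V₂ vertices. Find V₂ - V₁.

V₁ = 2^63 = 9223372036854775808. V₂ = 2^66 = 73786976294838206464. V₂ - V₁ = 64563604257983430656.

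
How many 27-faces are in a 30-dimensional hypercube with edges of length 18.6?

f_27(30-cube) = (30 choose 27) · 2^3 = 32480.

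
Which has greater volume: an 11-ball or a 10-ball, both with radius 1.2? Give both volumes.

V_11(1.2) ≈ 13.999. V_10(1.2) ≈ 15.7899. The 10-ball is larger.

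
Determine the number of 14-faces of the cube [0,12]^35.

Choose 14 of 35 axes to span the face (C(35,14) = 2319959400 ways), then fix each of the remaining 21 coordinates at one of its two extreme values (2^21 = 2097152 ways): 2319959400·2097152 = 4865307495628800.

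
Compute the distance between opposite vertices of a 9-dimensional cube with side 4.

d = √(4² + 4² + ... + 4²) [9 terms] = √(9·4²) = 4√9 = 12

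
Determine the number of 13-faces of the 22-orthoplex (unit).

f_13(22-orthoplex) = 2^14 · (22 choose 14) = 5239111680.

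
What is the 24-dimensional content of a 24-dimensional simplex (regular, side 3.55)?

Volume = 3.55^24 · √(25/2^24) / 24! ≈ 3.1578e-14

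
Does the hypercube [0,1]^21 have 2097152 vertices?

True. The 21-cube has 2^21 = 2097152 vertices.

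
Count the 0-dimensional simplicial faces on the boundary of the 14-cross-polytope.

Each 0-face is the convex hull of 1 vertex, one chosen as ±e_i from each of 1 distinct axis: 2^1·C(14,1) = 28.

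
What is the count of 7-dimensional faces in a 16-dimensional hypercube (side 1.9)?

Number of 7-faces = C(16,7) · 2^(16-7) = 11440 · 512 = 5857280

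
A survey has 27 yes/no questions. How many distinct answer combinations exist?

Each vertex is a binary string of length 27, so there are 2^27 = 134217728.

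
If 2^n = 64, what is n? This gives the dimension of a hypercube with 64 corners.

2^n = 64 ⇒ n = log_2(64) = 6.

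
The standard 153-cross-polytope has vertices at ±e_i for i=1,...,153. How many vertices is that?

Number of vertices = 2n = 306.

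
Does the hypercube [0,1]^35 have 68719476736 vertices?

False. The 35-cube has 2^35 = 34359738368 vertices.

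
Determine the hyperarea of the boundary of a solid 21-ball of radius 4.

S = n·V_n(r)/r = 21·V_21(4)/4 (volume-to-surface relation), giving 2251799813685248·π^10/654729075 ≈ 3.22082e+11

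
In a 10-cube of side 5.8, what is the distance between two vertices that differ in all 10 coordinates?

Diagonal = √10 · 5.8 ≈ 18.3412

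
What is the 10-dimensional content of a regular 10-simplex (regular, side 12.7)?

V = (12.7^10 / 10!) · √((10+1) / 2^10) ≈ 3117.6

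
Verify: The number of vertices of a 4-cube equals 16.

True. The 4-cube has 2^4 = 16 vertices.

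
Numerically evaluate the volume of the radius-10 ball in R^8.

Volume = π^{8/2}·(10)^8/Γ(5) = 12500000·π^4/3 ≈ 4.05871e+08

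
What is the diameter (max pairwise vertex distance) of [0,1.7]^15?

The space diagonal of an n-cube of side s is s√n. Here 1.7·√15 ≈ 6.58407.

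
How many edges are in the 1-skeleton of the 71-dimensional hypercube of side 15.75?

An n-cube has n·2^(n-1) edges. With n = 71: 71·1180591620717411303424 = 83822005070936202543104.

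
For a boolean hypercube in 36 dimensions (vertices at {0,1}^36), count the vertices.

An n-cube has 2^n vertices; for n = 36 that is 2^36 = 68719476736.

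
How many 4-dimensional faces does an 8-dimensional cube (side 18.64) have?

Choose 4 of 8 axes to span the face (C(8,4) = 70 ways), then fix each of the remaining 4 coordinates at one of its two extreme values (2^4 = 16 ways): 70·16 = 1120.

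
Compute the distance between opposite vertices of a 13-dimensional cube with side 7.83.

||(7.83,7.83,...,7.83)|| = √(13)·7.83 ≈ 28.2315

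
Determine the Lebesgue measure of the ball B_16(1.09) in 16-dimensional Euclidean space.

Volume = π^{16/2}·(1.09)^16/Γ(9) ≈ 0.934335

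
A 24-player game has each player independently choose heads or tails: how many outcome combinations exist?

The 24-cube has 2^24 = 16777216 vertices.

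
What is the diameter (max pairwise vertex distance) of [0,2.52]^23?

The space diagonal of an n-cube of side s is s√n. Here 2.52·√23 ≈ 12.0855.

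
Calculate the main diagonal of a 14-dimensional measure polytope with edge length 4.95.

||(4.95,4.95,...,4.95)|| = √(14)·4.95 ≈ 18.5212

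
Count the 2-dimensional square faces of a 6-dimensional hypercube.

An n-cube has C(n,k)·2^(n-k) k-faces. Here C(6,2)·2^4 = 15·16 = 240.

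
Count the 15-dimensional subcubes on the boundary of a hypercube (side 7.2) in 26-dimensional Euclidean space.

f_15(26-cube) = (26 choose 15) · 2^11 = 15823175680.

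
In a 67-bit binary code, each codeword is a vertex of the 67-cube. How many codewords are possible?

Number of vertices = 2^67 = 147573952589676412928.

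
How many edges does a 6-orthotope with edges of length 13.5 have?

The 6-cube has n·2^(n-1) = 6·2^5 = 6·32 = 192 edges.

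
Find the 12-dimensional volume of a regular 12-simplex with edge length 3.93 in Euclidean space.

For a regular n-simplex with edge a, V = (a^n / n!)·√((n+1)/2^n). With a=3.93, n=12: V ≈ 0.00159649.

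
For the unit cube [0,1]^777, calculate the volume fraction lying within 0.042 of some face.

1 - (1 - 2·0.042)^777 = 1 - 0.916^777 ≈ 1 - 2.47e-30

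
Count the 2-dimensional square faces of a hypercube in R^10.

f_2(10-cube) = (10 choose 2) · 2^8 = 11520.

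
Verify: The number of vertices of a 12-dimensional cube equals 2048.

False. The 12-cube has 2^12 = 4096 vertices.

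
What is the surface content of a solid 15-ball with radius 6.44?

|∂B_15(6.44)| ≈ 1.2076e+12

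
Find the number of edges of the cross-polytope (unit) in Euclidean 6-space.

An n-cross-polytope has 2^(k+1)·C(n,k+1) k-faces. Here 2^2·C(6,2) = 4·15 = 60.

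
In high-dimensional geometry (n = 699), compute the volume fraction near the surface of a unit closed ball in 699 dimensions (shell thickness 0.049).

1 - (1-0.049)^699 ≈ 1 - 5.6e-16 ≈ (100 - 5.55e-14)%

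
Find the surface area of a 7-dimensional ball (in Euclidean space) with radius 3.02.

The surface area of an n-ball is 2π^(n/2) r^(n-1) / Γ(n/2). For n=7, r=3.02: 25091.1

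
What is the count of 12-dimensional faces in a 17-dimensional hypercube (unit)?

Choose 12 of 17 axes to span the face (C(17,12) = 6188 ways), then fix each of the remaining 5 coordinates at one of its two extreme values (2^5 = 32 ways): 6188·32 = 198016.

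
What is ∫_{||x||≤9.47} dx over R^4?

V_4(9.47) = π^(4/2) · (9.47)^4 / Γ(4/2 + 1) ≈ 39689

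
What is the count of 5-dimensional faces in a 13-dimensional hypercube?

Choose 5 of 13 axes to span the face (C(13,5) = 1287 ways), then fix each of the remaining 8 coordinates at one of its two extreme values (2^8 = 256 ways): 1287·256 = 329472.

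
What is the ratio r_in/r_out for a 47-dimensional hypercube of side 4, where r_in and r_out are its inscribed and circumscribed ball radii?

Ratio = (s/2)/(s√47/2) = 47^(-1/2) ≈ 0.145865.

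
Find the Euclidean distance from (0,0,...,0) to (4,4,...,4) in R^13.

d = √(4² + 4² + ... + 4²) [13 terms] = √(13·4²) = 4√13 ≈ 14.4222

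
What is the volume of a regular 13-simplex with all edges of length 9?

Volume = 9^13 · √(14/2^13) / 13! ≈ 16.8749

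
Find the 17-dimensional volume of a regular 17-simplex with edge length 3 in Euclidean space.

V_17 = √(18) · 3^17 / (17! · 2^(17/2)) ≈ 4.25475e-09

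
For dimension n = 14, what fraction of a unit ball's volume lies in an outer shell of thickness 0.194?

1 - (1-0.194)^14 ≈ 0.95117 ≈ 95.12%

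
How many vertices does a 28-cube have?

Number of vertices = 2^28 = 268435456.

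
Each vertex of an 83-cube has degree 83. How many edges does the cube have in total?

Number of 1-faces = C(83,1)·2^(83-1) = 83·4835703278458516698824704 = 401363372112056886002450432.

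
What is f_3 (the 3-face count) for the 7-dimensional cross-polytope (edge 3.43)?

An n-cross-polytope has 2^(k+1)·C(n,k+1) k-faces. Here 2^4·C(7,4) = 16·35 = 560.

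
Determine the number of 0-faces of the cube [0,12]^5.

Number of 0-faces = C(5,0) · 2^(5-0) = 1 · 32 = 32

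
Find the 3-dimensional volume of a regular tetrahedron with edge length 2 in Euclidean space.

Volume = (√2/12) · 2³ = 0.942809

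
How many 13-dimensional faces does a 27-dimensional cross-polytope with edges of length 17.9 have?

Number of 13-faces = 2^(13+1) · C(27,13+1) = 16384 · 20058300 = 328635187200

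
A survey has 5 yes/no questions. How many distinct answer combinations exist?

An n-cube has 2^n vertices; for n = 5 that is 2^5 = 32.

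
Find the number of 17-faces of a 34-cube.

Choose 17 of 34 axes to span the face (C(34,17) = 2333606220 ways), then fix each of the remaining 17 coordinates at one of its two extreme values (2^17 = 131072 ways): 2333606220·131072 = 305870434467840.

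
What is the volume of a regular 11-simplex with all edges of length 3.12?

V_11 = √(12) · 3.12^11 / (11! · 2^(11/2)) ≈ 0.000522962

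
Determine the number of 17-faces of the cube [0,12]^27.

Choose 17 of 27 axes to span the face (C(27,17) = 8436285 ways), then fix each of the remaining 10 coordinates at one of its two extreme values (2^10 = 1024 ways): 8436285·1024 = 8638755840.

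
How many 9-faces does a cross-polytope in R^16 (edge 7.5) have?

An n-cross-polytope has 2^(k+1)·C(n,k+1) k-faces. Here 2^10·C(16,10) = 1024·8008 = 8200192.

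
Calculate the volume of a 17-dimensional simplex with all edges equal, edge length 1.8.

Volume = 1.8^17 · √(18/2^17) / 17! ≈ 7.20187e-13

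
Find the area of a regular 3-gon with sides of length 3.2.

Area = (√3/4) · 3.2² = 4.43405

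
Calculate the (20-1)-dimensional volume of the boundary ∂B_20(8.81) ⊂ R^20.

The surface area of an n-ball is 2π^(n/2) r^(n-1) / Γ(n/2). For n=20, r=8.81: 4.64845e+17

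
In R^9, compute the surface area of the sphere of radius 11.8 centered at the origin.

S = n·V_n(r)/r = 9·V_9(11.8)/11.8 (volume-to-surface relation), giving 1.11588e+10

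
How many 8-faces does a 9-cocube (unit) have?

f_8(9-orthoplex) = 2^9 · (9 choose 9) = 512.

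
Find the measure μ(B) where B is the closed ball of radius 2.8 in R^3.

The n-ball volume is π^(n/2)·r^n/Γ(n/2+1). With n=3, r=2.8: V ≈ 91.9523.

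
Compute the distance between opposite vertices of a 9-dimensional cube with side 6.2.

The space diagonal of an n-cube of side s is s√n. Here 6.2·√9 = 18.6.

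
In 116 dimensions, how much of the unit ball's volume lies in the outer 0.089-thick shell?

1 - (1-0.089)^116 ≈ 0.99998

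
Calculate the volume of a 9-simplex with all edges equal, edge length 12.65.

Volume = 12.65^9 · √(10/2^9) / 9! ≈ 3194.6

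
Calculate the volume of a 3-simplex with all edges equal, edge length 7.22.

Volume = (√2/12) · 7.22³ = 44.3553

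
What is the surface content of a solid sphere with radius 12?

S = n·V_n(r)/r = 3·V_3(12)/12 (volume-to-surface relation), giving 4πr² = 4π·(12)² ≈ 1809.56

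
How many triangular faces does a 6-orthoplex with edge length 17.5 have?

An n-cross-polytope has 2^(k+1)·C(n,k+1) k-faces. Here 2^3·C(6,3) = 8·20 = 160.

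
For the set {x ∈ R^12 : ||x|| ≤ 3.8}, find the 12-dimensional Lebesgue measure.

V_12(3.8) = π^(12/2) · (3.8)^12 / Γ(12/2 + 1) ≈ 1.21051e+07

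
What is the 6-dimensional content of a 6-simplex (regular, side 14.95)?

V_6 = √(7) · 14.95^6 / (6! · 2^(6/2)) ≈ 5128.3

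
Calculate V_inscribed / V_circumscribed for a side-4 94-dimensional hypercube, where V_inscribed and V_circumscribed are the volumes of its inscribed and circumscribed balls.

V_in/V_out = n^(-n/2) = 94^(-94/2) ≈ 1.83228e-93.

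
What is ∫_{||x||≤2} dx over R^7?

Volume = π^{7/2}·(2)^7/Γ(9/2) = 2048·π^3/105 ≈ 604.77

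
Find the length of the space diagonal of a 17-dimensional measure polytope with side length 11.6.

Diagonal = √17 · 11.6 ≈ 47.828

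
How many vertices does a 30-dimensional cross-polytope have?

The 30-dimensional cross-polytope has 2n = 2·30 = 60 vertices.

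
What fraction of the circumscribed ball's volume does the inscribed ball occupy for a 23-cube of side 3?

V_in / V_out = (r_in/r_out)^23 = (1/√23)^23 = 23^(-23/2) ≈ 2.18842e-16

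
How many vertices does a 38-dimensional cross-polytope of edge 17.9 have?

The 38-dimensional cross-polytope has 2n = 2·38 = 76 vertices.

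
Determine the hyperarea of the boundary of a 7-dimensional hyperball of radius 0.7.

S_7(0.7) = 2·π^(7/2)·(0.7)^6 / Γ(7/2) ≈ 3.89105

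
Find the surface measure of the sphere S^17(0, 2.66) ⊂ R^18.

S = n·V_n(r)/r = 18·V_18(2.66)/2.66 (volume-to-surface relation), giving 2.47085e+07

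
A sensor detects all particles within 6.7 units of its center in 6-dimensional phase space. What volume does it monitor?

The n-ball volume is π^(n/2)·r^n/Γ(n/2+1). With n=6, r=6.7: V ≈ 467463.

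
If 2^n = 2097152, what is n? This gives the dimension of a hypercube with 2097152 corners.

The n-cube has 2^n vertices, and 2097152 = 2^21, so n = 21.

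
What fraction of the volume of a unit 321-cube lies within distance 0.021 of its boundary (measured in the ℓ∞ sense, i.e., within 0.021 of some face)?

1 - (1 - 2·0.021)^321 = 1 - 0.958^321 ≈ 0.9999989569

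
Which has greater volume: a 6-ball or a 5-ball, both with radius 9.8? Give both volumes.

V_6(9.8) ≈ 4.57778e+06. V_5(9.8) ≈ 475805. The 6-ball is larger.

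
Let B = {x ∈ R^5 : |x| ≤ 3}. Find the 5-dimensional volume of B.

V = 648·π^2/5 ≈ 1279.1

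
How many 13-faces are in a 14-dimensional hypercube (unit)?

Choose 13 of 14 axes to span the face (C(14,13) = 14 ways), then fix each of the remaining 1 coordinate at one of its two extreme values (2^1 = 2 ways): 14·2 = 28.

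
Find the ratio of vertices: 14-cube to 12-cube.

The 14-cube has 2^14 = 16384 vertices. The 12-cube has 2^12 = 4096 vertices. Ratio: 16384/4096 = 4.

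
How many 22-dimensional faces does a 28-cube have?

Choose 22 of 28 axes to span the face (C(28,22) = 376740 ways), then fix each of the remaining 6 coordinates at one of its two extreme values (2^6 = 64 ways): 376740·64 = 24111360.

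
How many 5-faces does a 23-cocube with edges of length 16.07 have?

Each 5-face is the convex hull of 6 vertices, one chosen as ±e_i from each of 6 distinct axes: 2^6·C(23,6) = 6460608.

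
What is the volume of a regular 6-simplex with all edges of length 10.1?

V = (10.1^6 / 6!) · √((6+1) / 2^6) ≈ 487.59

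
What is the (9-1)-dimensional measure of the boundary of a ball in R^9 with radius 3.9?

|∂B_9(3.9)| ≈ 1.58883e+06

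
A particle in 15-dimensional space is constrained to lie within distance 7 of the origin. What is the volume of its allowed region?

The n-ball volume is π^(n/2)·r^n/Γ(n/2+1). With n=15, r=7: V = 173625106649344·π^7/289575 ≈ 1.81093e+12.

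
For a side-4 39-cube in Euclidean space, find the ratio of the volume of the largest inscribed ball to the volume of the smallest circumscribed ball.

The radii are 4/2 and 4√39/2, so the volume ratio is (1/√39)^39 = 39^{-39/2} ≈ 9.42411e-32.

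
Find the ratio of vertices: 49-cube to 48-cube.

The 49-cube has 2^49 = 562949953421312 vertices. The 48-cube has 2^48 = 281474976710656 vertices. Ratio: 562949953421312/281474976710656 = 2.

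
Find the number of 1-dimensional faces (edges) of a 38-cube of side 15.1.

Each of the 2^38 = 274877906944 vertices has degree 38; total edges = 38·2^38/2 = 5222680231936.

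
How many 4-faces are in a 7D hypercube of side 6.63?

Number of 4-faces = C(7,4) · 2^(7-4) = 35 · 8 = 280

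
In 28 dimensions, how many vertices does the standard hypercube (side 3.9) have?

Each vertex is a binary string of length 28, so there are 2^28 = 268435456.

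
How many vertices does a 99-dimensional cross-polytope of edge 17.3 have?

The 99-dimensional cross-polytope has 2n = 2·99 = 198 vertices.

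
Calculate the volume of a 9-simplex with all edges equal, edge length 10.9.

V_9 = √(10) · 10.9^9 / (9! · 2^(9/2)) ≈ 836.451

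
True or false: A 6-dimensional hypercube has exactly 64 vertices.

True. The 6-cube has 2^6 = 64 vertices.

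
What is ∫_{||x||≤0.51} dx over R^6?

Volume = π^{6/2}·(0.51)^6/Γ(4) ≈ 0.0909326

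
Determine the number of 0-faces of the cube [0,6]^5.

f_0(5-cube) = (5 choose 0) · 2^5 = 32.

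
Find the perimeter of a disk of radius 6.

The surface area of an n-ball is 2π^(n/2) r^(n-1) / Γ(n/2). For n=2, r=6: 2πr = 2π·6 ≈ 37.6991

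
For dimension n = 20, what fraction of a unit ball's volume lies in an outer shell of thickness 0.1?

1 - (1-0.1)^20 ≈ 0.878423 ≈ 87.84%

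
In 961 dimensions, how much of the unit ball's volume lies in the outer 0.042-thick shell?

Shell fraction = 1 - (1-0.042)^961 ≈ 1 - 1.237e-18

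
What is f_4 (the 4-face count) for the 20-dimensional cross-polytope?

Each 4-face is the convex hull of 5 vertices, one chosen as ±e_i from each of 5 distinct axes: 2^5·C(20,5) = 496128.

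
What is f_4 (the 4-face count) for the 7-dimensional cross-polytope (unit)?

An n-cross-polytope has 2^(k+1)·C(n,k+1) k-faces. Here 2^5·C(7,5) = 32·21 = 672.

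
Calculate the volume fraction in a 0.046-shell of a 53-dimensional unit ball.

V(inner)/V(outer) = ((1-0.046)/1)^53 ≈ 0.08243, so the shell fraction is 0.917574.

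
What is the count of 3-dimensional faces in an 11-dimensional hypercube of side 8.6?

f_3(11-cube) = (11 choose 3) · 2^8 = 42240.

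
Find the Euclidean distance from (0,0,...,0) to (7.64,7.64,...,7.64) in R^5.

Diagonal = √5 · 7.64 ≈ 17.0836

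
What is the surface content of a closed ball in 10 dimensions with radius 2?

|∂B_10(2)| = 128·π^5/3 ≈ 13056.8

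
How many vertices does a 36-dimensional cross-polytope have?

The 36-dimensional cross-polytope has 2n = 2·36 = 72 vertices.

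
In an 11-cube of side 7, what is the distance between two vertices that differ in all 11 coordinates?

The space diagonal of an n-cube of side s is s√n. Here 7·√11 ≈ 23.2164.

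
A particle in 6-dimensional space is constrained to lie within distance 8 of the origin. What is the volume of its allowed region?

Volume = π^{6/2}·(8)^6/Γ(4) = 131072·π^3/3 ≈ 1.35468e+06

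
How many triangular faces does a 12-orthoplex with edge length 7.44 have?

Each 2-face is the convex hull of 3 vertices, one chosen as ±e_i from each of 3 distinct axes: 2^3·C(12,3) = 1760.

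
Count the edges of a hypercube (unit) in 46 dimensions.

The 46-cube has n·2^(n-1) = 46·2^45 = 46·35184372088832 = 1618481116086272 edges.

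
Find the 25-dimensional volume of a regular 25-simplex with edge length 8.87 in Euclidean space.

V = (8.87^25 / 25!) · √((25+1) / 2^25) ≈ 2.83176e-05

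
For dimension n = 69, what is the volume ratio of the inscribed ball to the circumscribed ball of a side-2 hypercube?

Volume scales as r^n, and r_in/r_out = 1/√69, giving (1/√69)^69 ≈ 3.62833e-64.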